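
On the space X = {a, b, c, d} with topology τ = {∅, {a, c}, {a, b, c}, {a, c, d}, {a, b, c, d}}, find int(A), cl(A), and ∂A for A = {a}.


int(A) = ∅, cl(A) = {a, b, c, d}, ∂A = {a, b, c, d}.

Closed sets in (X, τ) are complements of opens:
  closed(X, τ) = {∅, {b}, {d}, {b, d}, {a, b, c, d}}.
int(A) = ⋃ {U ∈ τ : U ⊆ A}. Opens contained in A: ∅.
Taking the union of these: int(A) = ∅.
cl(A) = ⋂ {C closed : A ⊆ C}. Closed sets containing A: {a, b, c, d}.
Intersecting these: cl(A) = {a, b, c, d}.
∂A = cl(A) ∖ int(A) = {a, b, c, d} ∖ ∅ = {a, b, c, d}.


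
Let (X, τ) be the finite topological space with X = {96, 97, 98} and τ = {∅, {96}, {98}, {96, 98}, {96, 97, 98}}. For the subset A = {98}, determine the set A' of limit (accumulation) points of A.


A' = {97}

For each x ∈ X, list the open sets U ∈ τ with x ∈ U, then check whether U ∩ (A ∖ {x}) ≠ ∅ for every such U.
  x = 96: open {96} ∋ x has {96} ∩ (A ∖ {96}) = ∅, so x is NOT a limit point.
  x = 97: opens ∋ x are {96, 97, 98}; each meets A ∖ {97}, so x IS a limit point.
  x = 98: open {98} ∋ x has {98} ∩ (A ∖ {98}) = ∅, so x is NOT a limit point.
Collecting: A' = {97}.


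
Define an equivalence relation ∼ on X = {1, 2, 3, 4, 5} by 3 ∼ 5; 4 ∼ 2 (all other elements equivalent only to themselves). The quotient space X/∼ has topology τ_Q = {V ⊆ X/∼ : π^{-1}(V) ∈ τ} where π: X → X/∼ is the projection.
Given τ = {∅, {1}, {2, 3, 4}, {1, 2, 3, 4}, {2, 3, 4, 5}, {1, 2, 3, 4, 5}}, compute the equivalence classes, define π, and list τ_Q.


X/∼ = {[1], [2=4], [3=5]}; |τ_Q| = 4.

Equivalence classes: [1], [2=4], [3=5].
Quotient map π: X → X/∼ sends 1 ↦ [1], 2 ↦ [2=4], 3 ↦ [3=5], 4 ↦ [2=4], 5 ↦ [3=5].
For each subset V ⊆ X/∼, compute π^{-1}(V) ⊆ X and check whether π^{-1}(V) ∈ τ. V is open in τ_Q iff π^{-1}(V) ∈ τ.
  V = {}: π^{-1}(V) = ∅ ∈ τ ✓.
  V = {[1]}: π^{-1}(V) = {1} ∈ τ ✓.
  V = {[2=4]}: π^{-1}(V) = {2, 4} ∉ τ ✗.
  V = {[1], [2=4]}: π^{-1}(V) = {1, 2, 4} ∉ τ ✗.
  V = {[3=5]}: π^{-1}(V) = {3, 5} ∉ τ ✗.
  V = {[1], [3=5]}: π^{-1}(V) = {1, 3, 5} ∉ τ ✗.
  V = {[2=4], [3=5]}: π^{-1}(V) = {2, 3, 4, 5} ∈ τ ✓.
  V = {[1], [2=4], [3=5]}: π^{-1}(V) = {1, 2, 3, 4, 5} ∈ τ ✓.
Open sets in the quotient: τ_Q = {{}, {[1]}, {[2=4], [3=5]}, {[1], [2=4], [3=5]}} (4 elements).


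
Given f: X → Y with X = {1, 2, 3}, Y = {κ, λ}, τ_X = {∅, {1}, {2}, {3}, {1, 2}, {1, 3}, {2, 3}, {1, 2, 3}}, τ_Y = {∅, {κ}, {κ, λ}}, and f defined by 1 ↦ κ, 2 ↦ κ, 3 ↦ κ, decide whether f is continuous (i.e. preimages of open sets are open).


f IS continuous.

Compute f^{-1}(U) for each U ∈ τ_Y:
  U = ∅: f^{-1}(U) = ∅ ∈ τ_X ✓.
  U = {κ}: f^{-1}(U) = {1, 2, 3} ∈ τ_X ✓.
  U = {κ, λ}: f^{-1}(U) = {1, 2, 3} ∈ τ_X ✓.
Every preimage lies in τ_X, so f IS continuous.


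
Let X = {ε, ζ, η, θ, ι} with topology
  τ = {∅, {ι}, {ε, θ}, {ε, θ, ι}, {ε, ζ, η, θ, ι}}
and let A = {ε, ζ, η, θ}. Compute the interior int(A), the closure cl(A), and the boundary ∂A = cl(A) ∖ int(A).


int(A) = {ε, θ}, cl(A) = {ε, ζ, η, θ}, ∂A = {ζ, η}.

Closed sets in (X, τ) are complements of opens:
  closed(X, τ) = {∅, {ζ, η}, {ζ, η, ι}, {ε, ζ, η, θ}, {ε, ζ, η, θ, ι}}.
int(A) = ⋃ {U ∈ τ : U ⊆ A}. Opens contained in A: ∅, {ε, θ}.
Taking the union of these: int(A) = {ε, θ}.
cl(A) = ⋂ {C closed : A ⊆ C}. Closed sets containing A: {ε, ζ, η, θ}, {ε, ζ, η, θ, ι}.
Intersecting these: cl(A) = {ε, ζ, η, θ}.
∂A = cl(A) ∖ int(A) = {ε, ζ, η, θ} ∖ {ε, θ} = {ζ, η}.


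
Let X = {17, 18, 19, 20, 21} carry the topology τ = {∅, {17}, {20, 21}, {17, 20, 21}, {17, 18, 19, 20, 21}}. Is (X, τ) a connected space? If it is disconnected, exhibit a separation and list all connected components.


(X, τ) is connected.

Find clopen sets (U ∈ τ with X ∖ U ∈ τ):
  U = ∅, X ∖ U = {17, 18, 19, 20, 21} — both open, so U is clopen.
  U = {17, 18, 19, 20, 21}, X ∖ U = ∅ — both open, so U is clopen.
Only trivial clopens (∅ and X) exist, so (X, τ) is connected.
Compute connected components by grouping points that agree on all clopens:
  component: {17, 18, 19, 20, 21}


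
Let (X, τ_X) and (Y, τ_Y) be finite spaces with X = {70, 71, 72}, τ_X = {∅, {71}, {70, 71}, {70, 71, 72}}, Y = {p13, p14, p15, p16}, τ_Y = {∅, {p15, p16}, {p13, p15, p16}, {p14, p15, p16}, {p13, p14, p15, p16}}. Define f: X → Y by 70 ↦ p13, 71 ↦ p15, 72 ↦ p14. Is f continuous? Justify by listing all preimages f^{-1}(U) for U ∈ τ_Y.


f is NOT continuous.

Compute f^{-1}(U) for each U ∈ τ_Y:
  U = ∅: f^{-1}(U) = ∅ ∈ τ_X ✓.
  U = {p15, p16}: f^{-1}(U) = {71} ∈ τ_X ✓.
  U = {p13, p15, p16}: f^{-1}(U) = {70, 71} ∈ τ_X ✓.
  U = {p14, p15, p16}: f^{-1}(U) = {71, 72} ∉ τ_X ✗.
  U = {p13, p14, p15, p16}: f^{-1}(U) = {70, 71, 72} ∈ τ_X ✓.
Found U = {p14, p15, p16} with f^{-1}(U) = {71, 72} not in τ_X. Therefore f is NOT continuous.


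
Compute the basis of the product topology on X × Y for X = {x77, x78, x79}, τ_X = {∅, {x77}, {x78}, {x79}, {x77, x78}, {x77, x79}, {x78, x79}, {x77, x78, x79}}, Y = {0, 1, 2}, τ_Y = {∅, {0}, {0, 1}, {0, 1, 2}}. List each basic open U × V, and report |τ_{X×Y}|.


Basis B = {∅ × ∅, {x77} × {0}, {x78} × {0}, {x79} × {0}, {x77} × {0, 1}, {x77, x78} × {0}, {x77, x79} × {0}, {x78} × {0, 1}, {x78, x79} × {0}, {x79} × {0, 1}, {x77} × {0, 1, 2}, {x77, x78, x79} × {0}, {x78} × {0, 1, 2}, {x79} × {0, 1, 2}, {x77, x78} × {0, 1}, {x77, x79} × {0, 1}, {x78, x79} × {0, 1}, {x77, x78} × {0, 1, 2}, {x77, x79} × {0, 1, 2}, {x77, x78, x79} × {0, 1}, {x78, x79} × {0, 1, 2}, {x77, x78, x79} × {0, 1, 2}}; |τ_{X×Y}| = 64.

Enumerate products U × V with U ∈ τ_X, V ∈ τ_Y (deduplicated):
  ∅ × ∅ = {} (∅)
  {x77} × {0} = {(x77,0)}
  {x78} × {0} = {(x78,0)}
  {x79} × {0} = {(x79,0)}
  {x77} × {0, 1} = {(x77,0), (x77,1)}
  {x77, x78} × {0} = {(x77,0), (x78,0)}
  {x77, x79} × {0} = {(x77,0), (x79,0)}
  {x78} × {0, 1} = {(x78,0), (x78,1)}
  {x78, x79} × {0} = {(x78,0), (x79,0)}
  {x79} × {0, 1} = {(x79,0), (x79,1)}
  {x77} × {0, 1, 2} = {(x77,0), (x77,1), (x77,2)}
  {x77, x78, x79} × {0} = {(x77,0), (x78,0), (x79,0)}
  {x78} × {0, 1, 2} = {(x78,0), (x78,1), (x78,2)}
  {x79} × {0, 1, 2} = {(x79,0), (x79,1), (x79,2)}
  {x77, x78} × {0, 1} = {(x77,0), (x77,1), (x78,0), (x78,1)}
  {x77, x79} × {0, 1} = {(x77,0), (x77,1), (x79,0), (x79,1)}
  {x78, x79} × {0, 1} = {(x78,0), (x78,1), (x79,0), (x79,1)}
  {x77, x78} × {0, 1, 2} = {(x77,0), (x77,1), (x77,2), (x78,0), (x78,1), (x78,2)}
  {x77, x79} × {0, 1, 2} = {(x77,0), (x77,1), (x77,2), (x79,0), (x79,1), (x79,2)}
  {x77, x78, x79} × {0, 1} = {(x77,0), (x77,1), (x78,0), (x78,1), (x79,0), (x79,1)}
  {x78, x79} × {0, 1, 2} = {(x78,0), (x78,1), (x78,2), (x79,0), (x79,1), (x79,2)}
  {x77, x78, x79} × {0, 1, 2} = {(x77,0), (x77,1), (x77,2), (x78,0), (x78,1), (x78,2), (x79,0), (x79,1), (x79,2)}
These 22 distinct sets form the basis B.
Close under arbitrary unions to get τ_{X×Y}; counting gives |τ_{X×Y}| = 64.


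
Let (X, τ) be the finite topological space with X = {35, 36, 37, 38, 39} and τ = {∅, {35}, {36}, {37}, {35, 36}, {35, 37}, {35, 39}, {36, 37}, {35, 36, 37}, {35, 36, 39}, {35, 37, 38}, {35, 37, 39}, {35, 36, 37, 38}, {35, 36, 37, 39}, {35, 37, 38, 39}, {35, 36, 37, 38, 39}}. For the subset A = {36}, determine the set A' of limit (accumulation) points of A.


A' = ∅

For each x ∈ X, list the open sets U ∈ τ with x ∈ U, then check whether U ∩ (A ∖ {x}) ≠ ∅ for every such U.
  x = 35: open {35} ∋ x has {35} ∩ (A ∖ {35}) = ∅, so x is NOT a limit point.
  x = 36: open {36} ∋ x has {36} ∩ (A ∖ {36}) = ∅, so x is NOT a limit point.
  x = 37: open {37} ∋ x has {37} ∩ (A ∖ {37}) = ∅, so x is NOT a limit point.
  x = 38: open {35, 37, 38} ∋ x has {35, 37, 38} ∩ (A ∖ {38}) = ∅, so x is NOT a limit point.
  x = 39: open {35, 39} ∋ x has {35, 39} ∩ (A ∖ {39}) = ∅, so x is NOT a limit point.
Collecting: A' = ∅.


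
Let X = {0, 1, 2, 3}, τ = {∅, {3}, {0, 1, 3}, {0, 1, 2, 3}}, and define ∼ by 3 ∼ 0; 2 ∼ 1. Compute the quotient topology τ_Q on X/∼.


X/∼ = {[0=3], [1=2]}; |τ_Q| = 2.

Equivalence classes: [0=3], [1=2].
Quotient map π: X → X/∼ sends 0 ↦ [0=3], 1 ↦ [1=2], 2 ↦ [1=2], 3 ↦ [0=3].
For each subset V ⊆ X/∼, compute π^{-1}(V) ⊆ X and check whether π^{-1}(V) ∈ τ. V is open in τ_Q iff π^{-1}(V) ∈ τ.
  V = {}: π^{-1}(V) = ∅ ∈ τ ✓.
  V = {[0=3]}: π^{-1}(V) = {0, 3} ∉ τ ✗.
  V = {[1=2]}: π^{-1}(V) = {1, 2} ∉ τ ✗.
  V = {[0=3], [1=2]}: π^{-1}(V) = {0, 1, 2, 3} ∈ τ ✓.
Open sets in the quotient: τ_Q = {{}, {[0=3], [1=2]}} (2 elements).


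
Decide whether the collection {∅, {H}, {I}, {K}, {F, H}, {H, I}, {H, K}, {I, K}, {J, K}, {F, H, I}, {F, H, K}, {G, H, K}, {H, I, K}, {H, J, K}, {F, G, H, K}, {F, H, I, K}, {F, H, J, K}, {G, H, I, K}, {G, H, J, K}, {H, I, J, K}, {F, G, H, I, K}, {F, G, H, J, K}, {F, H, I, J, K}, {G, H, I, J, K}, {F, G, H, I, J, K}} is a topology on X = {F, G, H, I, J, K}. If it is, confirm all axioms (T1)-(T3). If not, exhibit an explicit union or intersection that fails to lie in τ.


τ is NOT a topology on X.

Axiom (T1): ∅ ∈ τ? Yes; X ∈ τ? Yes.
Axiom (T2/T3): check pairwise unions and intersections of members of τ.
Counterexample for (T2): {I} ∪ {J, K} = {I, J, K} ∉ τ. Therefore τ is NOT a topology.


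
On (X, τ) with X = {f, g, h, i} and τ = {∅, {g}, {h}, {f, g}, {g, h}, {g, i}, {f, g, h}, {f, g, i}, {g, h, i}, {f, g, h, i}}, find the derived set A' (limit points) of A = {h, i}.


A' = ∅

For each x ∈ X, list the open sets U ∈ τ with x ∈ U, then check whether U ∩ (A ∖ {x}) ≠ ∅ for every such U.
  x = f: open {f, g} ∋ x has {f, g} ∩ (A ∖ {f}) = ∅, so x is NOT a limit point.
  x = g: open {g} ∋ x has {g} ∩ (A ∖ {g}) = ∅, so x is NOT a limit point.
  x = h: open {h} ∋ x has {h} ∩ (A ∖ {h}) = ∅, so x is NOT a limit point.
  x = i: open {g, i} ∋ x has {g, i} ∩ (A ∖ {i}) = ∅, so x is NOT a limit point.
Collecting: A' = ∅.


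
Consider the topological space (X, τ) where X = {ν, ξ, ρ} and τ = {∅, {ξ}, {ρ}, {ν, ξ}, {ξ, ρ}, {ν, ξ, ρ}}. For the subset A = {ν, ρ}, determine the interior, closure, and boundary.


int(A) = {ρ}, cl(A) = {ν, ρ}, ∂A = {ν}.

Closed sets in (X, τ) are complements of opens:
  closed(X, τ) = {∅, {ν}, {ρ}, {ν, ξ}, {ν, ρ}, {ν, ξ, ρ}}.
int(A) = ⋃ {U ∈ τ : U ⊆ A}. Opens contained in A: ∅, {ρ}.
Taking the union of these: int(A) = {ρ}.
cl(A) = ⋂ {C closed : A ⊆ C}. Closed sets containing A: {ν, ρ}, {ν, ξ, ρ}.
Intersecting these: cl(A) = {ν, ρ}.
∂A = cl(A) ∖ int(A) = {ν, ρ} ∖ {ρ} = {ν}.


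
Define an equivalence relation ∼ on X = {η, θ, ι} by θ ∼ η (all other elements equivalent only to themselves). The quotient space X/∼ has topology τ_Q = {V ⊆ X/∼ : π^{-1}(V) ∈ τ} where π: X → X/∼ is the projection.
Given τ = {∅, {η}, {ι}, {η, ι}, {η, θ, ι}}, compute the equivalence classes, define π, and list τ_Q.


X/∼ = {[η=θ], [ι]}; |τ_Q| = 3.

Equivalence classes: [η=θ], [ι].
Quotient map π: X → X/∼ sends η ↦ [η=θ], θ ↦ [η=θ], ι ↦ [ι].
For each subset V ⊆ X/∼, compute π^{-1}(V) ⊆ X and check whether π^{-1}(V) ∈ τ. V is open in τ_Q iff π^{-1}(V) ∈ τ.
  V = {}: π^{-1}(V) = ∅ ∈ τ ✓.
  V = {[η=θ]}: π^{-1}(V) = {η, θ} ∉ τ ✗.
  V = {[ι]}: π^{-1}(V) = {ι} ∈ τ ✓.
  V = {[η=θ], [ι]}: π^{-1}(V) = {η, θ, ι} ∈ τ ✓.
Open sets in the quotient: τ_Q = {{}, {[ι]}, {[η=θ], [ι]}} (3 elements).


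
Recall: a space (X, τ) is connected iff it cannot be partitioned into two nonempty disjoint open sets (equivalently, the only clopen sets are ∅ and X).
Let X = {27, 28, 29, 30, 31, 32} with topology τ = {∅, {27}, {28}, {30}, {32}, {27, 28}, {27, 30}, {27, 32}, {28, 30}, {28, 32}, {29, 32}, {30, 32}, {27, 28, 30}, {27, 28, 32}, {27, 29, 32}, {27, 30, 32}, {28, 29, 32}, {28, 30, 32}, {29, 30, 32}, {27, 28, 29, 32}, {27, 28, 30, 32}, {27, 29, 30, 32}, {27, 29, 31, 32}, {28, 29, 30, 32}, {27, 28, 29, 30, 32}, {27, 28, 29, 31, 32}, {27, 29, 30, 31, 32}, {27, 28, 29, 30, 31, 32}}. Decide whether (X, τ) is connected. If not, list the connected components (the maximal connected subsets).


(X, τ) is disconnected; components = [{28}, {30}, {27, 29, 31, 32}].

Find clopen sets (U ∈ τ with X ∖ U ∈ τ):
  U = ∅, X ∖ U = {27, 28, 29, 30, 31, 32} — both open, so U is clopen.
  U = {28}, X ∖ U = {27, 29, 30, 31, 32} — both open, so U is clopen.
  U = {30}, X ∖ U = {27, 28, 29, 31, 32} — both open, so U is clopen.
  U = {28, 30}, X ∖ U = {27, 29, 31, 32} — both open, so U is clopen.
  U = {27, 29, 31, 32}, X ∖ U = {28, 30} — both open, so U is clopen.
  U = {27, 28, 29, 31, 32}, X ∖ U = {30} — both open, so U is clopen.
  U = {27, 29, 30, 31, 32}, X ∖ U = {28} — both open, so U is clopen.
  U = {27, 28, 29, 30, 31, 32}, X ∖ U = ∅ — both open, so U is clopen.
Nontrivial clopen(s) exist: e.g. {28}. So (X, τ) is disconnected.
Compute connected components by grouping points that agree on all clopens:
  component: {28}
  component: {30}
  component: {27, 29, 31, 32}


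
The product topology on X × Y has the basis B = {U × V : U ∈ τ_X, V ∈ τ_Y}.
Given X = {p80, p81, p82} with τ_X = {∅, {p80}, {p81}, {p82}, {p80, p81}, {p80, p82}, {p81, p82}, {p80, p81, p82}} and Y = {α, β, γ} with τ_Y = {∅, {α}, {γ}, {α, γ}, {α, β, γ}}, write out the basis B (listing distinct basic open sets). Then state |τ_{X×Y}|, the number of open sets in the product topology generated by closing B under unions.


Basis B = {∅ × ∅, {p80} × {α}, {p80} × {γ}, {p81} × {α}, {p81} × {γ}, {p82} × {α}, {p82} × {γ}, {p80} × {α, γ}, {p80, p81} × {α}, {p80, p82} × {α}, {p80, p81} × {γ}, {p80, p82} × {γ}, {p81} × {α, γ}, {p81, p82} × {α}, {p81, p82} × {γ}, {p82} × {α, γ}, {p80} × {α, β, γ}, {p80, p81, p82} × {α}, {p80, p81, p82} × {γ}, {p81} × {α, β, γ}, {p82} × {α, β, γ}, {p80, p81} × {α, γ}, {p80, p82} × {α, γ}, {p81, p82} × {α, γ}, {p80, p81} × {α, β, γ}, {p80, p82} × {α, β, γ}, {p80, p81, p82} × {α, γ}, {p81, p82} × {α, β, γ}, {p80, p81, p82} × {α, β, γ}}; |τ_{X×Y}| = 125.

Enumerate products U × V with U ∈ τ_X, V ∈ τ_Y (deduplicated):
  ∅ × ∅ = {} (∅)
  {p80} × {α} = {(p80,α)}
  {p80} × {γ} = {(p80,γ)}
  {p81} × {α} = {(p81,α)}
  {p81} × {γ} = {(p81,γ)}
  {p82} × {α} = {(p82,α)}
  {p82} × {γ} = {(p82,γ)}
  {p80} × {α, γ} = {(p80,α), (p80,γ)}
  {p80, p81} × {α} = {(p80,α), (p81,α)}
  {p80, p82} × {α} = {(p80,α), (p82,α)}
  {p80, p81} × {γ} = {(p80,γ), (p81,γ)}
  {p80, p82} × {γ} = {(p80,γ), (p82,γ)}
  {p81} × {α, γ} = {(p81,α), (p81,γ)}
  {p81, p82} × {α} = {(p81,α), (p82,α)}
  {p81, p82} × {γ} = {(p81,γ), (p82,γ)}
  {p82} × {α, γ} = {(p82,α), (p82,γ)}
  {p80} × {α, β, γ} = {(p80,α), (p80,β), (p80,γ)}
  {p80, p81, p82} × {α} = {(p80,α), (p81,α), (p82,α)}
  {p80, p81, p82} × {γ} = {(p80,γ), (p81,γ), (p82,γ)}
  {p81} × {α, β, γ} = {(p81,α), (p81,β), (p81,γ)}
  {p82} × {α, β, γ} = {(p82,α), (p82,β), (p82,γ)}
  {p80, p81} × {α, γ} = {(p80,α), (p80,γ), (p81,α), (p81,γ)}
  {p80, p82} × {α, γ} = {(p80,α), (p80,γ), (p82,α), (p82,γ)}
  {p81, p82} × {α, γ} = {(p81,α), (p81,γ), (p82,α), (p82,γ)}
  {p80, p81} × {α, β, γ} = {(p80,α), (p80,β), (p80,γ), (p81,α), (p81,β), (p81,γ)}
  {p80, p82} × {α, β, γ} = {(p80,α), (p80,β), (p80,γ), (p82,α), (p82,β), (p82,γ)}
  {p80, p81, p82} × {α, γ} = {(p80,α), (p80,γ), (p81,α), (p81,γ), (p82,α), (p82,γ)}
  {p81, p82} × {α, β, γ} = {(p81,α), (p81,β), (p81,γ), (p82,α), (p82,β), (p82,γ)}
  {p80, p81, p82} × {α, β, γ} = {(p80,α), (p80,β), (p80,γ), (p81,α), (p81,β), (p81,γ), (p82,α), (p82,β), (p82,γ)}
These 29 distinct sets form the basis B.
Close under arbitrary unions to get τ_{X×Y}; counting gives |τ_{X×Y}| = 125.


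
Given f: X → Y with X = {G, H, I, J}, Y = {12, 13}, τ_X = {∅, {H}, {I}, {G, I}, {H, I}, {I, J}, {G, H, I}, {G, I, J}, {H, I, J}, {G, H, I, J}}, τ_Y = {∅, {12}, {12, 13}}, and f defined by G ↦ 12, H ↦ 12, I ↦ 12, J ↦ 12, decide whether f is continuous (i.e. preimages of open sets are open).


f IS continuous.

Compute f^{-1}(U) for each U ∈ τ_Y:
  U = ∅: f^{-1}(U) = ∅ ∈ τ_X ✓.
  U = {12}: f^{-1}(U) = {G, H, I, J} ∈ τ_X ✓.
  U = {12, 13}: f^{-1}(U) = {G, H, I, J} ∈ τ_X ✓.
Every preimage lies in τ_X, so f IS continuous.


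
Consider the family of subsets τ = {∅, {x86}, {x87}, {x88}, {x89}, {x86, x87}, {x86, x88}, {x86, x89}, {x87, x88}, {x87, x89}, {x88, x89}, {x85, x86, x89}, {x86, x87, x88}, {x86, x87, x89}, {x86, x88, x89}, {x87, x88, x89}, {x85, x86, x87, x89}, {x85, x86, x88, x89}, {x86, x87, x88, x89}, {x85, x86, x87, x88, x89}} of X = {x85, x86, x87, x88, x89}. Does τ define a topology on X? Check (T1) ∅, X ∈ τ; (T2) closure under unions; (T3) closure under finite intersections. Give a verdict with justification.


τ IS a topology on X.

Axiom (T1): ∅ ∈ τ? Yes; X ∈ τ? Yes.
Axiom (T2/T3): check pairwise unions and intersections of members of τ.
All pairwise intersections and unions checked — each lies in τ. Therefore τ satisfies (T1), (T2), (T3): it IS a topology on X.


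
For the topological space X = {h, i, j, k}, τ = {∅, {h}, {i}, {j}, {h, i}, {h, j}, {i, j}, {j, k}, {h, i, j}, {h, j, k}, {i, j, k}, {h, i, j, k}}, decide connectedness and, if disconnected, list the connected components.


(X, τ) is disconnected; components = [{h}, {i}, {j, k}].

Find clopen sets (U ∈ τ with X ∖ U ∈ τ):
  U = ∅, X ∖ U = {h, i, j, k} — both open, so U is clopen.
  U = {h}, X ∖ U = {i, j, k} — both open, so U is clopen.
  U = {i}, X ∖ U = {h, j, k} — both open, so U is clopen.
  U = {h, i}, X ∖ U = {j, k} — both open, so U is clopen.
  U = {j, k}, X ∖ U = {h, i} — both open, so U is clopen.
  U = {h, j, k}, X ∖ U = {i} — both open, so U is clopen.
  U = {i, j, k}, X ∖ U = {h} — both open, so U is clopen.
  U = {h, i, j, k}, X ∖ U = ∅ — both open, so U is clopen.
Nontrivial clopen(s) exist: e.g. {i}. So (X, τ) is disconnected.
Compute connected components by grouping points that agree on all clopens:
  component: {h}
  component: {i}
  component: {j, k}


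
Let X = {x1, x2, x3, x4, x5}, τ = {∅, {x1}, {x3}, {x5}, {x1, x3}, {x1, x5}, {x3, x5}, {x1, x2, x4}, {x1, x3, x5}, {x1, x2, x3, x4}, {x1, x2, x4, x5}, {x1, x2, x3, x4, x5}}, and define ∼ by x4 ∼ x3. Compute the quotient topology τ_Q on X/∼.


X/∼ = {[x1], [x2], [x3=x4], [x5]}; |τ_Q| = 6.

Equivalence classes: [x1], [x2], [x3=x4], [x5].
Quotient map π: X → X/∼ sends x1 ↦ [x1], x2 ↦ [x2], x3 ↦ [x3=x4], x4 ↦ [x3=x4], x5 ↦ [x5].
For each subset V ⊆ X/∼, compute π^{-1}(V) ⊆ X and check whether π^{-1}(V) ∈ τ. V is open in τ_Q iff π^{-1}(V) ∈ τ.
  V = {}: π^{-1}(V) = ∅ ∈ τ ✓.
  V = {[x1]}: π^{-1}(V) = {x1} ∈ τ ✓.
  V = {[x2]}: π^{-1}(V) = {x2} ∉ τ ✗.
  V = {[x1], [x2]}: π^{-1}(V) = {x1, x2} ∉ τ ✗.
  V = {[x3=x4]}: π^{-1}(V) = {x3, x4} ∉ τ ✗.
  V = {[x1], [x3=x4]}: π^{-1}(V) = {x1, x3, x4} ∉ τ ✗.
  V = {[x2], [x3=x4]}: π^{-1}(V) = {x2, x3, x4} ∉ τ ✗.
  V = {[x1], [x2], [x3=x4]}: π^{-1}(V) = {x1, x2, x3, x4} ∈ τ ✓.
  V = {[x5]}: π^{-1}(V) = {x5} ∈ τ ✓.
  V = {[x1], [x5]}: π^{-1}(V) = {x1, x5} ∈ τ ✓.
  V = {[x2], [x5]}: π^{-1}(V) = {x2, x5} ∉ τ ✗.
  V = {[x1], [x2], [x5]}: π^{-1}(V) = {x1, x2, x5} ∉ τ ✗.
  V = {[x3=x4], [x5]}: π^{-1}(V) = {x3, x4, x5} ∉ τ ✗.
  V = {[x1], [x3=x4], [x5]}: π^{-1}(V) = {x1, x3, x4, x5} ∉ τ ✗.
  V = {[x2], [x3=x4], [x5]}: π^{-1}(V) = {x2, x3, x4, x5} ∉ τ ✗.
  V = {[x1], [x2], [x3=x4], [x5]}: π^{-1}(V) = {x1, x2, x3, x4, x5} ∈ τ ✓.
Open sets in the quotient: τ_Q = {{}, {[x1]}, {[x1], [x2], [x3=x4]}, {[x5]}, {[x1], [x5]}, {[x1], [x2], [x3=x4], [x5]}} (6 elements).


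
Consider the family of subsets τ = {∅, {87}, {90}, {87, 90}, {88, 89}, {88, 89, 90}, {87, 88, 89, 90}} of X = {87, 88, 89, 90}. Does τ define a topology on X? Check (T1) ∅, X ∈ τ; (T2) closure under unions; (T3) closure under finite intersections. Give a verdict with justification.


τ is NOT a topology on X.

Axiom (T1): ∅ ∈ τ? Yes; X ∈ τ? Yes.
Axiom (T2/T3): check pairwise unions and intersections of members of τ.
Counterexample for (T2): {87} ∪ {88, 89} = {87, 88, 89} ∉ τ. Therefore τ is NOT a topology.


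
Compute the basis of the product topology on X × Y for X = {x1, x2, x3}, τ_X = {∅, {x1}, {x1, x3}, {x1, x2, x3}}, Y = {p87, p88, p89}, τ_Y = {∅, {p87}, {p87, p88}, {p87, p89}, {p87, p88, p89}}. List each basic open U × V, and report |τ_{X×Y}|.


Basis B = {∅ × ∅, {x1} × {p87}, {x1} × {p87, p88}, {x1} × {p87, p89}, {x1, x3} × {p87}, {x1} × {p87, p88, p89}, {x1, x2, x3} × {p87}, {x1, x3} × {p87, p88}, {x1, x3} × {p87, p89}, {x1, x3} × {p87, p88, p89}, {x1, x2, x3} × {p87, p88}, {x1, x2, x3} × {p87, p89}, {x1, x2, x3} × {p87, p88, p89}}; |τ_{X×Y}| = 30.

Enumerate products U × V with U ∈ τ_X, V ∈ τ_Y (deduplicated):
  ∅ × ∅ = {} (∅)
  {x1} × {p87} = {(x1,p87)}
  {x1} × {p87, p88} = {(x1,p87), (x1,p88)}
  {x1} × {p87, p89} = {(x1,p87), (x1,p89)}
  {x1, x3} × {p87} = {(x1,p87), (x3,p87)}
  {x1} × {p87, p88, p89} = {(x1,p87), (x1,p88), (x1,p89)}
  {x1, x2, x3} × {p87} = {(x1,p87), (x2,p87), (x3,p87)}
  {x1, x3} × {p87, p88} = {(x1,p87), (x1,p88), (x3,p87), (x3,p88)}
  {x1, x3} × {p87, p89} = {(x1,p87), (x1,p89), (x3,p87), (x3,p89)}
  {x1, x3} × {p87, p88, p89} = {(x1,p87), (x1,p88), (x1,p89), (x3,p87), (x3,p88), (x3,p89)}
  {x1, x2, x3} × {p87, p88} = {(x1,p87), (x1,p88), (x2,p87), (x2,p88), (x3,p87), (x3,p88)}
  {x1, x2, x3} × {p87, p89} = {(x1,p87), (x1,p89), (x2,p87), (x2,p89), (x3,p87), (x3,p89)}
  {x1, x2, x3} × {p87, p88, p89} = {(x1,p87), (x1,p88), (x1,p89), (x2,p87), (x2,p88), (x2,p89), (x3,p87), (x3,p88), (x3,p89)}
These 13 distinct sets form the basis B.
Close under arbitrary unions to get τ_{X×Y}; counting gives |τ_{X×Y}| = 30.


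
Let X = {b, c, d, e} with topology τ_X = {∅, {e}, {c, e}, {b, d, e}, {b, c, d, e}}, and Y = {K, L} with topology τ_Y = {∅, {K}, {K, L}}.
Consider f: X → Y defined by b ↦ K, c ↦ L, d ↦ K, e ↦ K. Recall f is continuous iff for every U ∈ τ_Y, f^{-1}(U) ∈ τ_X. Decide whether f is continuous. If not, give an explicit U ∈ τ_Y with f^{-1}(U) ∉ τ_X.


f IS continuous.

Compute f^{-1}(U) for each U ∈ τ_Y:
  U = ∅: f^{-1}(U) = ∅ ∈ τ_X ✓.
  U = {K}: f^{-1}(U) = {b, d, e} ∈ τ_X ✓.
  U = {K, L}: f^{-1}(U) = {b, c, d, e} ∈ τ_X ✓.
Every preimage lies in τ_X, so f IS continuous.


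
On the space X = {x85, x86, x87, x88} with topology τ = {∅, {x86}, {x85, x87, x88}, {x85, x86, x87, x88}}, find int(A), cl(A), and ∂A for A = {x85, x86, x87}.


int(A) = {x86}, cl(A) = {x85, x86, x87, x88}, ∂A = {x85, x87, x88}.

Closed sets in (X, τ) are complements of opens:
  closed(X, τ) = {∅, {x86}, {x85, x87, x88}, {x85, x86, x87, x88}}.
int(A) = ⋃ {U ∈ τ : U ⊆ A}. Opens contained in A: ∅, {x86}.
Taking the union of these: int(A) = {x86}.
cl(A) = ⋂ {C closed : A ⊆ C}. Closed sets containing A: {x85, x86, x87, x88}.
Intersecting these: cl(A) = {x85, x86, x87, x88}.
∂A = cl(A) ∖ int(A) = {x85, x86, x87, x88} ∖ {x86} = {x85, x87, x88}.


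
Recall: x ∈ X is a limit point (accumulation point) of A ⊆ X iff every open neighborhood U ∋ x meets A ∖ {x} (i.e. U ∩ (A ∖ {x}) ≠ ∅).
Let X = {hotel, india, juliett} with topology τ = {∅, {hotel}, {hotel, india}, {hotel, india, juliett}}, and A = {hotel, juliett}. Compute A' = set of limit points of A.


A' = {india, juliett}

For each x ∈ X, list the open sets U ∈ τ with x ∈ U, then check whether U ∩ (A ∖ {x}) ≠ ∅ for every such U.
  x = hotel: open {hotel} ∋ x has {hotel} ∩ (A ∖ {hotel}) = ∅, so x is NOT a limit point.
  x = india: opens ∋ x are {hotel, india}, {hotel, india, juliett}; each meets A ∖ {india}, so x IS a limit point.
  x = juliett: opens ∋ x are {hotel, india, juliett}; each meets A ∖ {juliett}, so x IS a limit point.
Collecting: A' = {india, juliett}.


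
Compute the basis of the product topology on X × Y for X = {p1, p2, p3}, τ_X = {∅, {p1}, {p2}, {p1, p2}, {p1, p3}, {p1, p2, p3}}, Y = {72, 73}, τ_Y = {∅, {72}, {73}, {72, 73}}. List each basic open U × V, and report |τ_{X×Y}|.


Basis B = {∅ × ∅, {p1} × {72}, {p1} × {73}, {p2} × {72}, {p2} × {73}, {p1} × {72, 73}, {p1, p2} × {72}, {p1, p3} × {72}, {p1, p2} × {73}, {p1, p3} × {73}, {p2} × {72, 73}, {p1, p2, p3} × {72}, {p1, p2, p3} × {73}, {p1, p2} × {72, 73}, {p1, p3} × {72, 73}, {p1, p2, p3} × {72, 73}}; |τ_{X×Y}| = 36.

Enumerate products U × V with U ∈ τ_X, V ∈ τ_Y (deduplicated):
  ∅ × ∅ = {} (∅)
  {p1} × {72} = {(p1,72)}
  {p1} × {73} = {(p1,73)}
  {p2} × {72} = {(p2,72)}
  {p2} × {73} = {(p2,73)}
  {p1} × {72, 73} = {(p1,72), (p1,73)}
  {p1, p2} × {72} = {(p1,72), (p2,72)}
  {p1, p3} × {72} = {(p1,72), (p3,72)}
  {p1, p2} × {73} = {(p1,73), (p2,73)}
  {p1, p3} × {73} = {(p1,73), (p3,73)}
  {p2} × {72, 73} = {(p2,72), (p2,73)}
  {p1, p2, p3} × {72} = {(p1,72), (p2,72), (p3,72)}
  {p1, p2, p3} × {73} = {(p1,73), (p2,73), (p3,73)}
  {p1, p2} × {72, 73} = {(p1,72), (p1,73), (p2,72), (p2,73)}
  {p1, p3} × {72, 73} = {(p1,72), (p1,73), (p3,72), (p3,73)}
  {p1, p2, p3} × {72, 73} = {(p1,72), (p1,73), (p2,72), (p2,73), (p3,72), (p3,73)}
These 16 distinct sets form the basis B.
Close under arbitrary unions to get τ_{X×Y}; counting gives |τ_{X×Y}| = 36.


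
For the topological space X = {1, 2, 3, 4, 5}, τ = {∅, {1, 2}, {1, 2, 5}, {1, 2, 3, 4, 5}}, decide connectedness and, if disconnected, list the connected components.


(X, τ) is connected.

Find clopen sets (U ∈ τ with X ∖ U ∈ τ):
  U = ∅, X ∖ U = {1, 2, 3, 4, 5} — both open, so U is clopen.
  U = {1, 2, 3, 4, 5}, X ∖ U = ∅ — both open, so U is clopen.
Only trivial clopens (∅ and X) exist, so (X, τ) is connected.
Compute connected components by grouping points that agree on all clopens:
  component: {1, 2, 3, 4, 5}


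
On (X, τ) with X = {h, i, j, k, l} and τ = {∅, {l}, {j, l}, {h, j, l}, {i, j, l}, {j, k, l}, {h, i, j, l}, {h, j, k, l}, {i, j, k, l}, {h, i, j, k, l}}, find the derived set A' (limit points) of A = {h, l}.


A' = {h, i, j, k}

For each x ∈ X, list the open sets U ∈ τ with x ∈ U, then check whether U ∩ (A ∖ {x}) ≠ ∅ for every such U.
  x = h: opens ∋ x are {h, j, l}, {h, i, j, l}, {h, j, k, l}, {h, i, j, k, l}; each meets A ∖ {h}, so x IS a limit point.
  x = i: opens ∋ x are {i, j, l}, {h, i, j, l}, {i, j, k, l}, {h, i, j, k, l}; each meets A ∖ {i}, so x IS a limit point.
  x = j: opens ∋ x are {j, l}, {h, j, l}, {i, j, l}, {j, k, l}, {h, i, j, l}, {h, j, k, l}, {i, j, k, l}, {h, i, j, k, l}; each meets A ∖ {j}, so x IS a limit point.
  x = k: opens ∋ x are {j, k, l}, {h, j, k, l}, {i, j, k, l}, {h, i, j, k, l}; each meets A ∖ {k}, so x IS a limit point.
  x = l: open {l} ∋ x has {l} ∩ (A ∖ {l}) = ∅, so x is NOT a limit point.
Collecting: A' = {h, i, j, k}.


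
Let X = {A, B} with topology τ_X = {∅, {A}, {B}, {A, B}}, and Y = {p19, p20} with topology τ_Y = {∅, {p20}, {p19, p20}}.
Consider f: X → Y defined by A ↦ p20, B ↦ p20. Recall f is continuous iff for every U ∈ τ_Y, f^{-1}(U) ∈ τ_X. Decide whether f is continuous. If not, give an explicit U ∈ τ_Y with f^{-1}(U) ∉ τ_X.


f IS continuous.

Compute f^{-1}(U) for each U ∈ τ_Y:
  U = ∅: f^{-1}(U) = ∅ ∈ τ_X ✓.
  U = {p20}: f^{-1}(U) = {A, B} ∈ τ_X ✓.
  U = {p19, p20}: f^{-1}(U) = {A, B} ∈ τ_X ✓.
Every preimage lies in τ_X, so f IS continuous.


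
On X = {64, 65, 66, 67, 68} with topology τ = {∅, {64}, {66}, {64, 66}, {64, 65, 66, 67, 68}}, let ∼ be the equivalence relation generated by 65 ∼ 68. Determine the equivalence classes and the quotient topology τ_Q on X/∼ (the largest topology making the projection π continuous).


X/∼ = {[64], [65=68], [66], [67]}; |τ_Q| = 5.

Equivalence classes: [64], [65=68], [66], [67].
Quotient map π: X → X/∼ sends 64 ↦ [64], 65 ↦ [65=68], 66 ↦ [66], 67 ↦ [67], 68 ↦ [65=68].
For each subset V ⊆ X/∼, compute π^{-1}(V) ⊆ X and check whether π^{-1}(V) ∈ τ. V is open in τ_Q iff π^{-1}(V) ∈ τ.
  V = {}: π^{-1}(V) = ∅ ∈ τ ✓.
  V = {[64]}: π^{-1}(V) = {64} ∈ τ ✓.
  V = {[65=68]}: π^{-1}(V) = {65, 68} ∉ τ ✗.
  V = {[64], [65=68]}: π^{-1}(V) = {64, 65, 68} ∉ τ ✗.
  V = {[66]}: π^{-1}(V) = {66} ∈ τ ✓.
  V = {[64], [66]}: π^{-1}(V) = {64, 66} ∈ τ ✓.
  V = {[65=68], [66]}: π^{-1}(V) = {65, 66, 68} ∉ τ ✗.
  V = {[64], [65=68], [66]}: π^{-1}(V) = {64, 65, 66, 68} ∉ τ ✗.
  V = {[67]}: π^{-1}(V) = {67} ∉ τ ✗.
  V = {[64], [67]}: π^{-1}(V) = {64, 67} ∉ τ ✗.
  V = {[65=68], [67]}: π^{-1}(V) = {65, 67, 68} ∉ τ ✗.
  V = {[64], [65=68], [67]}: π^{-1}(V) = {64, 65, 67, 68} ∉ τ ✗.
  V = {[66], [67]}: π^{-1}(V) = {66, 67} ∉ τ ✗.
  V = {[64], [66], [67]}: π^{-1}(V) = {64, 66, 67} ∉ τ ✗.
  V = {[65=68], [66], [67]}: π^{-1}(V) = {65, 66, 67, 68} ∉ τ ✗.
  V = {[64], [65=68], [66], [67]}: π^{-1}(V) = {64, 65, 66, 67, 68} ∈ τ ✓.
Open sets in the quotient: τ_Q = {{}, {[64]}, {[66]}, {[64], [66]}, {[64], [65=68], [66], [67]}} (5 elements).


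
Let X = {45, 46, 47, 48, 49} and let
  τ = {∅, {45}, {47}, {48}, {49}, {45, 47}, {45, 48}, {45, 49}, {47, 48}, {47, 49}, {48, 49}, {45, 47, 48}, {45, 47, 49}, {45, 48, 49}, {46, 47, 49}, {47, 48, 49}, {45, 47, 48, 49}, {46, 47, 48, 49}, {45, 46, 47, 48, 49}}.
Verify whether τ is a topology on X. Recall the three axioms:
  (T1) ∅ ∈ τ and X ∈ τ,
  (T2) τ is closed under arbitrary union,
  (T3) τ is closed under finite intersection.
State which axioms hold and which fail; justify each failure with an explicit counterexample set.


τ is NOT a topology on X.

Axiom (T1): ∅ ∈ τ? Yes; X ∈ τ? Yes.
Axiom (T2/T3): check pairwise unions and intersections of members of τ.
Counterexample for (T2): {45} ∪ {46, 47, 49} = {45, 46, 47, 49} ∉ τ. Therefore τ is NOT a topology.


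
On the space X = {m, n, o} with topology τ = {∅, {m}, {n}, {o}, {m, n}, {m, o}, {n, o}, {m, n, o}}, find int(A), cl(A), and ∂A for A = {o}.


int(A) = {o}, cl(A) = {o}, ∂A = ∅.

Closed sets in (X, τ) are complements of opens:
  closed(X, τ) = {∅, {m}, {n}, {o}, {m, n}, {m, o}, {n, o}, {m, n, o}}.
int(A) = ⋃ {U ∈ τ : U ⊆ A}. Opens contained in A: ∅, {o}.
Taking the union of these: int(A) = {o}.
cl(A) = ⋂ {C closed : A ⊆ C}. Closed sets containing A: {o}, {m, o}, {n, o}, {m, n, o}.
Intersecting these: cl(A) = {o}.
∂A = cl(A) ∖ int(A) = {o} ∖ {o} = ∅.


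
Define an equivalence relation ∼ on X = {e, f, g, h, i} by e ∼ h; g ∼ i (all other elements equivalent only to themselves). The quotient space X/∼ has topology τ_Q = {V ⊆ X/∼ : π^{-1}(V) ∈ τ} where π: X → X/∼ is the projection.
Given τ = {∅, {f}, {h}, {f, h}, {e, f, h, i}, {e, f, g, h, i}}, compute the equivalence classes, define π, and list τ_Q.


X/∼ = {[e=h], [f], [g=i]}; |τ_Q| = 3.

Equivalence classes: [e=h], [f], [g=i].
Quotient map π: X → X/∼ sends e ↦ [e=h], f ↦ [f], g ↦ [g=i], h ↦ [e=h], i ↦ [g=i].
For each subset V ⊆ X/∼, compute π^{-1}(V) ⊆ X and check whether π^{-1}(V) ∈ τ. V is open in τ_Q iff π^{-1}(V) ∈ τ.
  V = {}: π^{-1}(V) = ∅ ∈ τ ✓.
  V = {[e=h]}: π^{-1}(V) = {e, h} ∉ τ ✗.
  V = {[f]}: π^{-1}(V) = {f} ∈ τ ✓.
  V = {[e=h], [f]}: π^{-1}(V) = {e, f, h} ∉ τ ✗.
  V = {[g=i]}: π^{-1}(V) = {g, i} ∉ τ ✗.
  V = {[e=h], [g=i]}: π^{-1}(V) = {e, g, h, i} ∉ τ ✗.
  V = {[f], [g=i]}: π^{-1}(V) = {f, g, i} ∉ τ ✗.
  V = {[e=h], [f], [g=i]}: π^{-1}(V) = {e, f, g, h, i} ∈ τ ✓.
Open sets in the quotient: τ_Q = {{}, {[f]}, {[e=h], [f], [g=i]}} (3 elements).


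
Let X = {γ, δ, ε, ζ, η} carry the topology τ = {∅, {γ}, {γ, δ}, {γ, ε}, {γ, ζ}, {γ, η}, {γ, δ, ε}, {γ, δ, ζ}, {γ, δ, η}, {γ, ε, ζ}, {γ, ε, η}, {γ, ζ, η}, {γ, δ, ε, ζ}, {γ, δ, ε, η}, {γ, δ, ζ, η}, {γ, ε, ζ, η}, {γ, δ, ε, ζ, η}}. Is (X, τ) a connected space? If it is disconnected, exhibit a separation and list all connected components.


(X, τ) is connected.

Find clopen sets (U ∈ τ with X ∖ U ∈ τ):
  U = ∅, X ∖ U = {γ, δ, ε, ζ, η} — both open, so U is clopen.
  U = {γ, δ, ε, ζ, η}, X ∖ U = ∅ — both open, so U is clopen.
Only trivial clopens (∅ and X) exist, so (X, τ) is connected.
Compute connected components by grouping points that agree on all clopens:
  component: {γ, δ, ε, ζ, η}


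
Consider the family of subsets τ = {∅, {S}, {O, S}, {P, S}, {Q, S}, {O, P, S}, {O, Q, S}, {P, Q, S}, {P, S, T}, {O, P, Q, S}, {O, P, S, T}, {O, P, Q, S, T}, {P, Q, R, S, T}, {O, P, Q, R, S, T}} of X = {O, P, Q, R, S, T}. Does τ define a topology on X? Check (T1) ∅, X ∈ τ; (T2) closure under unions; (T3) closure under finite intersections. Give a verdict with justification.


τ is NOT a topology on X.

Axiom (T1): ∅ ∈ τ? Yes; X ∈ τ? Yes.
Axiom (T2/T3): check pairwise unions and intersections of members of τ.
Counterexample for (T2): {Q, S} ∪ {P, S, T} = {P, Q, S, T} ∉ τ. Therefore τ is NOT a topology.


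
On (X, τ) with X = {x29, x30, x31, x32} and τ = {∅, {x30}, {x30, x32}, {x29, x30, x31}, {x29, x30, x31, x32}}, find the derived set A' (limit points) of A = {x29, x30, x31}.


A' = {x29, x31, x32}

For each x ∈ X, list the open sets U ∈ τ with x ∈ U, then check whether U ∩ (A ∖ {x}) ≠ ∅ for every such U.
  x = x29: opens ∋ x are {x29, x30, x31}, {x29, x30, x31, x32}; each meets A ∖ {x29}, so x IS a limit point.
  x = x30: open {x30} ∋ x has {x30} ∩ (A ∖ {x30}) = ∅, so x is NOT a limit point.
  x = x31: opens ∋ x are {x29, x30, x31}, {x29, x30, x31, x32}; each meets A ∖ {x31}, so x IS a limit point.
  x = x32: opens ∋ x are {x30, x32}, {x29, x30, x31, x32}; each meets A ∖ {x32}, so x IS a limit point.
Collecting: A' = {x29, x31, x32}.


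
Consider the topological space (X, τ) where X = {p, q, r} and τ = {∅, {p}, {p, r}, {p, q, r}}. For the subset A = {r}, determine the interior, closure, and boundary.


int(A) = ∅, cl(A) = {q, r}, ∂A = {q, r}.

Closed sets in (X, τ) are complements of opens:
  closed(X, τ) = {∅, {q}, {q, r}, {p, q, r}}.
int(A) = ⋃ {U ∈ τ : U ⊆ A}. Opens contained in A: ∅.
Taking the union of these: int(A) = ∅.
cl(A) = ⋂ {C closed : A ⊆ C}. Closed sets containing A: {q, r}, {p, q, r}.
Intersecting these: cl(A) = {q, r}.
∂A = cl(A) ∖ int(A) = {q, r} ∖ ∅ = {q, r}.


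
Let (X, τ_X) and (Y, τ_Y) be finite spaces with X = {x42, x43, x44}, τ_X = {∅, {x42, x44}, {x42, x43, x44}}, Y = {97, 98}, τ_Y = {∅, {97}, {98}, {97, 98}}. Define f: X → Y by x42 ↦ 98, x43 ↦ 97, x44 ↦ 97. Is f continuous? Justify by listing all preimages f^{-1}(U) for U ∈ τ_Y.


f is NOT continuous.

Compute f^{-1}(U) for each U ∈ τ_Y:
  U = ∅: f^{-1}(U) = ∅ ∈ τ_X ✓.
  U = {97}: f^{-1}(U) = {x43, x44} ∉ τ_X ✗.
  U = {98}: f^{-1}(U) = {x42} ∉ τ_X ✗.
  U = {97, 98}: f^{-1}(U) = {x42, x43, x44} ∈ τ_X ✓.
Found U = {97} with f^{-1}(U) = {x43, x44} not in τ_X. Therefore f is NOT continuous.


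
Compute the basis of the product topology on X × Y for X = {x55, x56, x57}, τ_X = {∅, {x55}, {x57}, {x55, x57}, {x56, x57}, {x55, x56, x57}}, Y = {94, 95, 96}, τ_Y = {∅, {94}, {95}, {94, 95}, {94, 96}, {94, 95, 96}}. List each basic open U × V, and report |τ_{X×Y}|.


Basis B = {∅ × ∅, {x55} × {94}, {x55} × {95}, {x57} × {94}, {x57} × {95}, {x55} × {94, 95}, {x55} × {94, 96}, {x55, x57} × {94}, {x55, x57} × {95}, {x56, x57} × {94}, {x56, x57} × {95}, {x57} × {94, 95}, {x57} × {94, 96}, {x55} × {94, 95, 96}, {x55, x56, x57} × {94}, {x55, x56, x57} × {95}, {x57} × {94, 95, 96}, {x55, x57} × {94, 95}, {x55, x57} × {94, 96}, {x56, x57} × {94, 95}, {x56, x57} × {94, 96}, {x55, x57} × {94, 95, 96}, {x55, x56, x57} × {94, 95}, {x55, x56, x57} × {94, 96}, {x56, x57} × {94, 95, 96}, {x55, x56, x57} × {94, 95, 96}}; |τ_{X×Y}| = 108.

Enumerate products U × V with U ∈ τ_X, V ∈ τ_Y (deduplicated):
  ∅ × ∅ = {} (∅)
  {x55} × {94} = {(x55,94)}
  {x55} × {95} = {(x55,95)}
  {x57} × {94} = {(x57,94)}
  {x57} × {95} = {(x57,95)}
  {x55} × {94, 95} = {(x55,94), (x55,95)}
  {x55} × {94, 96} = {(x55,94), (x55,96)}
  {x55, x57} × {94} = {(x55,94), (x57,94)}
  {x55, x57} × {95} = {(x55,95), (x57,95)}
  {x56, x57} × {94} = {(x56,94), (x57,94)}
  {x56, x57} × {95} = {(x56,95), (x57,95)}
  {x57} × {94, 95} = {(x57,94), (x57,95)}
  {x57} × {94, 96} = {(x57,94), (x57,96)}
  {x55} × {94, 95, 96} = {(x55,94), (x55,95), (x55,96)}
  {x55, x56, x57} × {94} = {(x55,94), (x56,94), (x57,94)}
  {x55, x56, x57} × {95} = {(x55,95), (x56,95), (x57,95)}
  {x57} × {94, 95, 96} = {(x57,94), (x57,95), (x57,96)}
  {x55, x57} × {94, 95} = {(x55,94), (x55,95), (x57,94), (x57,95)}
  {x55, x57} × {94, 96} = {(x55,94), (x55,96), (x57,94), (x57,96)}
  {x56, x57} × {94, 95} = {(x56,94), (x56,95), (x57,94), (x57,95)}
  {x56, x57} × {94, 96} = {(x56,94), (x56,96), (x57,94), (x57,96)}
  {x55, x57} × {94, 95, 96} = {(x55,94), (x55,95), (x55,96), (x57,94), (x57,95), (x57,96)}
  {x55, x56, x57} × {94, 95} = {(x55,94), (x55,95), (x56,94), (x56,95), (x57,94), (x57,95)}
  {x55, x56, x57} × {94, 96} = {(x55,94), (x55,96), (x56,94), (x56,96), (x57,94), (x57,96)}
  {x56, x57} × {94, 95, 96} = {(x56,94), (x56,95), (x56,96), (x57,94), (x57,95), (x57,96)}
  {x55, x56, x57} × {94, 95, 96} = {(x55,94), (x55,95), (x55,96), (x56,94), (x56,95), (x56,96), (x57,94), (x57,95), (x57,96)}
These 26 distinct sets form the basis B.
Close under arbitrary unions to get τ_{X×Y}; counting gives |τ_{X×Y}| = 108.


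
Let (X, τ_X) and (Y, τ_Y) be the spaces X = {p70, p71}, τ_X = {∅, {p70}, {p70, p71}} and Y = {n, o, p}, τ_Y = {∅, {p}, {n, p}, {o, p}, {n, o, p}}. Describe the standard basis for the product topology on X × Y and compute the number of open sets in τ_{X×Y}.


Basis B = {∅ × ∅, {p70} × {p}, {p70} × {n, p}, {p70} × {o, p}, {p70, p71} × {p}, {p70} × {n, o, p}, {p70, p71} × {n, p}, {p70, p71} × {o, p}, {p70, p71} × {n, o, p}}; |τ_{X×Y}| = 14.

Enumerate products U × V with U ∈ τ_X, V ∈ τ_Y (deduplicated):
  ∅ × ∅ = {} (∅)
  {p70} × {p} = {(p70,p)}
  {p70} × {n, p} = {(p70,n), (p70,p)}
  {p70} × {o, p} = {(p70,o), (p70,p)}
  {p70, p71} × {p} = {(p70,p), (p71,p)}
  {p70} × {n, o, p} = {(p70,n), (p70,o), (p70,p)}
  {p70, p71} × {n, p} = {(p70,n), (p70,p), (p71,n), (p71,p)}
  {p70, p71} × {o, p} = {(p70,o), (p70,p), (p71,o), (p71,p)}
  {p70, p71} × {n, o, p} = {(p70,n), (p70,o), (p70,p), (p71,n), (p71,o), (p71,p)}
These 9 distinct sets form the basis B.
Close under arbitrary unions to get τ_{X×Y}; counting gives |τ_{X×Y}| = 14.


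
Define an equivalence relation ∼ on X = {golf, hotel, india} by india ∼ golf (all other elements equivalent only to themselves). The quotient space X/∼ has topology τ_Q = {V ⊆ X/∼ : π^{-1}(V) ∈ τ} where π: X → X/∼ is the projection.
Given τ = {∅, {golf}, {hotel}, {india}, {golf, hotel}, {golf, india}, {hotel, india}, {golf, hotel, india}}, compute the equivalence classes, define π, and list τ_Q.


X/∼ = {[golf=india], [hotel]}; |τ_Q| = 4.

Equivalence classes: [golf=india], [hotel].
Quotient map π: X → X/∼ sends golf ↦ [golf=india], hotel ↦ [hotel], india ↦ [golf=india].
For each subset V ⊆ X/∼, compute π^{-1}(V) ⊆ X and check whether π^{-1}(V) ∈ τ. V is open in τ_Q iff π^{-1}(V) ∈ τ.
  V = {}: π^{-1}(V) = ∅ ∈ τ ✓.
  V = {[golf=india]}: π^{-1}(V) = {golf, india} ∈ τ ✓.
  V = {[hotel]}: π^{-1}(V) = {hotel} ∈ τ ✓.
  V = {[golf=india], [hotel]}: π^{-1}(V) = {golf, hotel, india} ∈ τ ✓.
Open sets in the quotient: τ_Q = {{}, {[golf=india]}, {[hotel]}, {[golf=india], [hotel]}} (4 elements).
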